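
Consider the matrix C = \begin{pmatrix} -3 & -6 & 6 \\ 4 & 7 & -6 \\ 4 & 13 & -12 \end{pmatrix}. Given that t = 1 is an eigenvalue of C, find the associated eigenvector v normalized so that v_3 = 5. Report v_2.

C − 1I = [[-4, -6, 6], [4, 6, -6], [4, 13, -13]].
Solving (C − 1I)v = 0 gives the eigenspace spanned by (0, 5, 5).
With v_3 = 5, v = (0, 5, 5), so v_2 = 5.

5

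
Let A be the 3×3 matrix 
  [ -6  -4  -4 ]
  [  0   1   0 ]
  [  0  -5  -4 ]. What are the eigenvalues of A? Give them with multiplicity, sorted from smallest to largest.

Characteristic polynomial: p(μ) = μ^3 + 9μ^2 + 14μ - 24 = (μ - 1)(μ + 4)(μ + 6).
Roots (with multiplicity): -6, -4, 1.

-6, -4, 1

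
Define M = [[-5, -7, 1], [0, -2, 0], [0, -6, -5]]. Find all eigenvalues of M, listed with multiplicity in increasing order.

-5, -5, -2

Characteristic polynomial: p(μ) = μ^3 + 12μ^2 + 45μ + 50 = (μ + 2)(μ + 5)^2.
Roots (with multiplicity): -5, -5, -2.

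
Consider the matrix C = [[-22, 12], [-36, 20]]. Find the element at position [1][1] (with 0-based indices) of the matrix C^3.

224

Characteristic polynomial: s^2 + 2s - 8 = (s - 2)(s + 4), so the eigenvalues are -4, 2.
s=-4: eigenvector (-2, -3).
s=2: eigenvector (1, 2).
P = [[-2, 1], [-3, 2]], D = diag(-4, 2), P⁻¹ = [[-2, 1], [-3, 2]].
C³ = P·diag(-64, 8)·P⁻¹ = [[-280, 144], [-432, 224]].
The requested entry is 224.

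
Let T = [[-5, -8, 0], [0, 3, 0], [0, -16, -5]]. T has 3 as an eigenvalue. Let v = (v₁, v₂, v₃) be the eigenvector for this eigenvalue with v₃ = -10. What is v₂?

T − 3I = [[-8, -8, 0], [0, 0, 0], [0, -16, -8]].
Solving (T − 3I)v = 0 gives the eigenspace spanned by (-5, 5, -10).
With v₃ = -10, v = (-5, 5, -10), so v₂ = 5.

5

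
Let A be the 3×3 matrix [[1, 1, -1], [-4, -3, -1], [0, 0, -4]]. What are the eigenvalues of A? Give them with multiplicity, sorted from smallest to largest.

Characteristic polynomial: p(μ) = μ^3 + 6μ^2 + 9μ + 4 = (μ + 1)^2(μ + 4).
Roots (with multiplicity): -4, -1, -1.

-4, -1, -1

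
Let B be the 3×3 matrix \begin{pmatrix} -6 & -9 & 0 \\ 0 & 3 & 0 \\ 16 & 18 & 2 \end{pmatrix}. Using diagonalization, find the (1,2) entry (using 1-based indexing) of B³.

-243

Characteristic polynomial: s^3 + s^2 - 24s + 36 = (s - 3)(s - 2)(s + 6), so the eigenvalues are -6, 2, 3.
s=-6: eigenvector (1, 0, -2).
s=3: eigenvector (-1, 1, 2).
s=2: eigenvector (0, 0, 1).
P = [[1, -1, 0], [0, 1, 0], [-2, 2, 1]], D = diag(-6, 3, 2), P⁻¹ = [[1, 1, 0], [0, 1, 0], [2, 0, 1]].
B³ = P·diag(-216, 27, 8)·P⁻¹ = [[-216, -243, 0], [0, 27, 0], [448, 486, 8]].
The requested entry is -243.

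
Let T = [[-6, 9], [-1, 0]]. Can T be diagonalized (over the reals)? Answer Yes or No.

No

Characteristic polynomial: p(r) = r^2 + 6r + 9 = (r + 3)^2.
r = -3 has algebraic multiplicity 2; rank(T + 3I) = 1, so geometric multiplicity = 1.
Geometric multiplicity < algebraic multiplicity, so T is not diagonalizable.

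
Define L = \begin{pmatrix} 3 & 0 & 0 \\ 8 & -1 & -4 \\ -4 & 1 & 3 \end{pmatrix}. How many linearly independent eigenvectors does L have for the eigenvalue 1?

L − 1I = [[2, 0, 0], [8, -2, -4], [-4, 1, 2]].
This matrix has rank 2, so its null space has dimension 3 − 2 = 1.

1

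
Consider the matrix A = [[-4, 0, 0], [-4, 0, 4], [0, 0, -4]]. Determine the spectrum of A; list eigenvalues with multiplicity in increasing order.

-4, -4, 0

Characteristic polynomial: p(μ) = μ^3 + 8μ^2 + 16μ = μ(μ + 4)^2.
Roots (with multiplicity): -4, -4, 0.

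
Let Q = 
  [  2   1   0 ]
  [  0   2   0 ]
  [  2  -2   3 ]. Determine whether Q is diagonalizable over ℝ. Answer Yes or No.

Characteristic polynomial: p(r) = r^3 - 7r^2 + 16r - 12 = (r - 3)(r - 2)^2.
r = 2 has algebraic multiplicity 2; rank(Q − 2I) = 2, so geometric multiplicity = 1.
Geometric multiplicity < algebraic multiplicity, so Q is not diagonalizable.

No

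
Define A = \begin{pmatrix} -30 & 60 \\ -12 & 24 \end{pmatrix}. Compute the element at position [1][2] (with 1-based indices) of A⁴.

Characteristic polynomial: s^2 + 6s = s(s + 6), so the eigenvalues are -6, 0.
s=0: eigenvector (-2, -1).
s=-6: eigenvector (-5, -2).
P = [[-2, -5], [-1, -2]], D = diag(0, -6), P⁻¹ = [[2, -5], [-1, 2]].
A⁴ = P·diag(0, 1296)·P⁻¹ = [[6480, -12960], [2592, -5184]].
The requested entry is -12960.

-12960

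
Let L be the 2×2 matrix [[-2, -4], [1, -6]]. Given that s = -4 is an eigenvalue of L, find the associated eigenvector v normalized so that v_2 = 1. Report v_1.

L + 4I = [[2, -4], [1, -2]].
Solving (L + 4I)v = 0 gives the eigenspace spanned by (2, 1).
With v_2 = 1, v = (2, 1), so v_1 = 2.

2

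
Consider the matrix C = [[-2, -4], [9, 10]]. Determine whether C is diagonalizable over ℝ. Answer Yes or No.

Characteristic polynomial: p(r) = r^2 - 8r + 16 = (r - 4)^2.
r = 4 has algebraic multiplicity 2; rank(C − 4I) = 1, so geometric multiplicity = 1.
Geometric multiplicity < algebraic multiplicity, so C is not diagonalizable.

No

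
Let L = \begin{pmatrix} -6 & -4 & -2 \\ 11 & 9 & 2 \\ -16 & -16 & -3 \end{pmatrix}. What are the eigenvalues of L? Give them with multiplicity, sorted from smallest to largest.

-3, -2, 5

Characteristic polynomial: p(μ) = μ^3 - 19μ - 30 = (μ - 5)(μ + 2)(μ + 3).
Roots (with multiplicity): -3, -2, 5.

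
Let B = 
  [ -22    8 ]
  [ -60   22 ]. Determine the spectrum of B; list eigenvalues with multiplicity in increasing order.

Characteristic polynomial: p(μ) = μ^2 - 4 = (μ - 2)(μ + 2).
Roots (with multiplicity): -2, 2.

-2, 2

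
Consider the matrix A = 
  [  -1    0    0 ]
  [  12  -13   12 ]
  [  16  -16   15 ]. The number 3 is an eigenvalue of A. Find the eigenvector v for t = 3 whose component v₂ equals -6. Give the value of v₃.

A − 3I = [[-4, 0, 0], [12, -16, 12], [16, -16, 12]].
Solving (A − 3I)v = 0 gives the eigenspace spanned by (0, -6, -8).
With v₂ = -6, v = (0, -6, -8), so v₃ = -8.

-8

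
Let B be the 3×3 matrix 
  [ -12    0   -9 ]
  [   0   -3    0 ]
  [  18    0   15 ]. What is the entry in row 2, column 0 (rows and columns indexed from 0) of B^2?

Characteristic polynomial: s^3 - 27s - 54 = (s - 6)(s + 3)^2, so the eigenvalues are -3, -3, 6.
s=6: eigenvector (1, 0, -2).
s=-3: eigenvector (0, 1, 0).
s=-3: eigenvector (1, -2, -1).
P = [[1, 0, 1], [0, 1, -2], [-2, 0, -1]], D = diag(6, -3, -3), P⁻¹ = [[-1, 0, -1], [4, 1, 2], [2, 0, 1]].
B² = P·diag(36, 9, 9)·P⁻¹ = [[-18, 0, -27], [0, 9, 0], [54, 0, 63]].
The requested entry is 54.

54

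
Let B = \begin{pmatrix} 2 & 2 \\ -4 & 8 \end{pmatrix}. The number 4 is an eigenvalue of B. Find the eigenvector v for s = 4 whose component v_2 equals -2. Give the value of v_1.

-2

B − 4I = [[-2, 2], [-4, 4]].
Solving (B − 4I)v = 0 gives the eigenspace spanned by (-2, -2).
With v_2 = -2, v = (-2, -2), so v_1 = -2.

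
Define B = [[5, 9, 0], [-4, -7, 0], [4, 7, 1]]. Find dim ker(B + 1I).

1

B + 1I = [[6, 9, 0], [-4, -6, 0], [4, 7, 2]].
This matrix has rank 2, so its null space has dimension 3 − 2 = 1.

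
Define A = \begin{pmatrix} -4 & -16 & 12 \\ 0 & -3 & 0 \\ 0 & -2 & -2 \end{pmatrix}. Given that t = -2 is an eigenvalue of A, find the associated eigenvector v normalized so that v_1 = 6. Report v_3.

A + 2I = [[-2, -16, 12], [0, -1, 0], [0, -2, 0]].
Solving (A + 2I)v = 0 gives the eigenspace spanned by (6, 0, 1).
With v_1 = 6, v = (6, 0, 1), so v_3 = 1.

1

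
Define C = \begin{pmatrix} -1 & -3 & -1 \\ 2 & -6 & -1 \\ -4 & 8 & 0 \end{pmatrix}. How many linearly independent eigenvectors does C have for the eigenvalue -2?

C + 2I = [[1, -3, -1], [2, -4, -1], [-4, 8, 2]].
This matrix has rank 2, so its null space has dimension 3 − 2 = 1.

1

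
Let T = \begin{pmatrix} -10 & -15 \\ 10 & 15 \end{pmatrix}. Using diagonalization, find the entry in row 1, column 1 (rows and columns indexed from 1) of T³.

-250

Characteristic polynomial: s^2 - 5s = s(s - 5), so the eigenvalues are 0, 5.
s=5: eigenvector (-1, 1).
s=0: eigenvector (-3, 2).
P = [[-1, -3], [1, 2]], D = diag(5, 0), P⁻¹ = [[2, 3], [-1, -1]].
T³ = P·diag(125, 0)·P⁻¹ = [[-250, -375], [250, 375]].
The requested entry is -250.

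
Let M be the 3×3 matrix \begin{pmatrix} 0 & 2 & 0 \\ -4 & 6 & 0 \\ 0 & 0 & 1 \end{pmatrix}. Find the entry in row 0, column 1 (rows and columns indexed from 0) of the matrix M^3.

56

Characteristic polynomial: s^3 - 7s^2 + 14s - 8 = (s - 4)(s - 2)(s - 1), so the eigenvalues are 1, 2, 4.
s=2: eigenvector (1, 1, 0).
s=4: eigenvector (-1, -2, 0).
s=1: eigenvector (0, 0, 1).
P = [[1, -1, 0], [1, -2, 0], [0, 0, 1]], D = diag(2, 4, 1), P⁻¹ = [[2, -1, 0], [1, -1, 0], [0, 0, 1]].
M³ = P·diag(8, 64, 1)·P⁻¹ = [[-48, 56, 0], [-112, 120, 0], [0, 0, 1]].
The requested entry is 56.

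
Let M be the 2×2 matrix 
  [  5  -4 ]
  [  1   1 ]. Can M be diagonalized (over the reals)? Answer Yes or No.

Characteristic polynomial: p(s) = s^2 - 6s + 9 = (s - 3)^2.
s = 3 has algebraic multiplicity 2; rank(M − 3I) = 1, so geometric multiplicity = 1.
Geometric multiplicity < algebraic multiplicity, so M is not diagonalizable.

No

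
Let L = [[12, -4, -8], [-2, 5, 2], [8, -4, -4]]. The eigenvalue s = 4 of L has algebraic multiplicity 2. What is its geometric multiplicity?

2

L − 4I = [[8, -4, -8], [-2, 1, 2], [8, -4, -8]].
This matrix has rank 1, so its null space has dimension 3 − 1 = 2.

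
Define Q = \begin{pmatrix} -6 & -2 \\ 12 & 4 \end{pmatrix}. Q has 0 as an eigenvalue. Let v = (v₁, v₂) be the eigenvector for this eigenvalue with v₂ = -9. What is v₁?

Q = [[-6, -2], [12, 4]].
Solving (Q)v = 0 gives the eigenspace spanned by (3, -9).
With v₂ = -9, v = (3, -9), so v₁ = 3.

3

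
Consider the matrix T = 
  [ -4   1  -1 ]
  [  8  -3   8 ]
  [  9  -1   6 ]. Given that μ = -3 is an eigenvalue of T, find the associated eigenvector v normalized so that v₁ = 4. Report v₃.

-4

T + 3I = [[-1, 1, -1], [8, 0, 8], [9, -1, 9]].
Solving (T + 3I)v = 0 gives the eigenspace spanned by (4, 0, -4).
With v₁ = 4, v = (4, 0, -4), so v₃ = -4.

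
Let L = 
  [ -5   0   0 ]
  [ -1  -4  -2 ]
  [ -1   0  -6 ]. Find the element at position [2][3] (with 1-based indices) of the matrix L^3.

-152

Characteristic polynomial: s^3 + 15s^2 + 74s + 120 = (s + 4)(s + 5)(s + 6), so the eigenvalues are -6, -5, -4.
s=-5: eigenvector (1, -1, -1).
s=-4: eigenvector (0, 1, 0).
s=-6: eigenvector (0, 1, 1).
P = [[1, 0, 0], [-1, 1, 1], [-1, 0, 1]], D = diag(-5, -4, -6), P⁻¹ = [[1, 0, 0], [0, 1, -1], [1, 0, 1]].
L³ = P·diag(-125, -64, -216)·P⁻¹ = [[-125, 0, 0], [-91, -64, -152], [-91, 0, -216]].
The requested entry is -152.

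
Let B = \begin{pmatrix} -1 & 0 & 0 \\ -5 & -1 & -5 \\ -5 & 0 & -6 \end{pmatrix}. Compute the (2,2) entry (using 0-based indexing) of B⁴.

Characteristic polynomial: r^3 + 8r^2 + 13r + 6 = (r + 1)^2(r + 6), so the eigenvalues are -6, -1, -1.
r=-1: eigenvector (0, 1, 0).
r=-1: eigenvector (1, -2, -1).
r=-6: eigenvector (0, 1, 1).
P = [[0, 1, 0], [1, -2, 1], [0, -1, 1]], D = diag(-1, -1, -6), P⁻¹ = [[1, 1, -1], [1, 0, 0], [1, 0, 1]].
B⁴ = P·diag(1, 1, 1296)·P⁻¹ = [[1, 0, 0], [1295, 1, 1295], [1295, 0, 1296]].
The requested entry is 1296.

1296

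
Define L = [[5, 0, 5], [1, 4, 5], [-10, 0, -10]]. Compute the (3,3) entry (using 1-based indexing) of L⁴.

Characteristic polynomial: μ^3 + μ^2 - 20μ = μ(μ - 4)(μ + 5), so the eigenvalues are -5, 0, 4.
μ=-5: eigenvector (1, 1, -2).
μ=4: eigenvector (0, 1, 0).
μ=0: eigenvector (1, 1, -1).
P = [[1, 0, 1], [1, 1, 1], [-2, 0, -1]], D = diag(-5, 4, 0), P⁻¹ = [[-1, 0, -1], [-1, 1, 0], [2, 0, 1]].
L⁴ = P·diag(625, 256, 0)·P⁻¹ = [[-625, 0, -625], [-881, 256, -625], [1250, 0, 1250]].
The requested entry is 1250.

1250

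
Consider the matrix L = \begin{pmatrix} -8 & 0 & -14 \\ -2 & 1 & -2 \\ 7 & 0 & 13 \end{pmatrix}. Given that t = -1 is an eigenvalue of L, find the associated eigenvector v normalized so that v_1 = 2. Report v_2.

L + 1I = [[-7, 0, -14], [-2, 2, -2], [7, 0, 14]].
Solving (L + 1I)v = 0 gives the eigenspace spanned by (2, 1, -1).
With v_1 = 2, v = (2, 1, -1), so v_2 = 1.

1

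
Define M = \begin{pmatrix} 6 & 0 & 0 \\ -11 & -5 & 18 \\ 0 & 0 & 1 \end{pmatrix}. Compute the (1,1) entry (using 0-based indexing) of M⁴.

625

Characteristic polynomial: μ^3 - 2μ^2 - 29μ + 30 = (μ - 6)(μ - 1)(μ + 5), so the eigenvalues are -5, 1, 6.
μ=6: eigenvector (1, -1, 0).
μ=-5: eigenvector (0, 1, 0).
μ=1: eigenvector (0, 3, 1).
P = [[1, 0, 0], [-1, 1, 3], [0, 0, 1]], D = diag(6, -5, 1), P⁻¹ = [[1, 0, 0], [1, 1, -3], [0, 0, 1]].
M⁴ = P·diag(1296, 625, 1)·P⁻¹ = [[1296, 0, 0], [-671, 625, -1872], [0, 0, 1]].
The requested entry is 625.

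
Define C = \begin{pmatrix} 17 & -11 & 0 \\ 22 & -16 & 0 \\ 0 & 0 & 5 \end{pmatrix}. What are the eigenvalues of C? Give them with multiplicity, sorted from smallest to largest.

-5, 5, 6

Characteristic polynomial: p(λ) = λ^3 - 6λ^2 - 25λ + 150 = (λ - 6)(λ - 5)(λ + 5).
Roots (with multiplicity): -5, 5, 6.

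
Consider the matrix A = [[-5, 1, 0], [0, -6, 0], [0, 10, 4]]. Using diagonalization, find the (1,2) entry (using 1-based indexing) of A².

-11

Characteristic polynomial: s^3 + 7s^2 - 14s - 120 = (s - 4)(s + 5)(s + 6), so the eigenvalues are -6, -5, 4.
s=-5: eigenvector (1, 0, 0).
s=-6: eigenvector (-1, 1, -1).
s=4: eigenvector (0, 0, 1).
P = [[1, -1, 0], [0, 1, 0], [0, -1, 1]], D = diag(-5, -6, 4), P⁻¹ = [[1, 1, 0], [0, 1, 0], [0, 1, 1]].
A² = P·diag(25, 36, 16)·P⁻¹ = [[25, -11, 0], [0, 36, 0], [0, -20, 16]].
The requested entry is -11.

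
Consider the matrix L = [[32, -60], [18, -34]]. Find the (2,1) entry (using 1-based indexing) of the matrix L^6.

Characteristic polynomial: μ^2 + 2μ - 8 = (μ - 2)(μ + 4), so the eigenvalues are -4, 2.
μ=2: eigenvector (2, 1).
μ=-4: eigenvector (-5, -3).
P = [[2, -5], [1, -3]], D = diag(2, -4), P⁻¹ = [[3, -5], [1, -2]].
L⁶ = P·diag(64, 4096)·P⁻¹ = [[-20096, 40320], [-12096, 24256]].
The requested entry is -12096.

-12096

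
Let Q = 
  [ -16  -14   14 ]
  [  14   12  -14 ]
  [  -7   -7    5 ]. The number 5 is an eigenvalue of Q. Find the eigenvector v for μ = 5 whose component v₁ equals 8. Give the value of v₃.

Q − 5I = [[-21, -14, 14], [14, 7, -14], [-7, -7, 0]].
Solving (Q − 5I)v = 0 gives the eigenspace spanned by (8, -8, 4).
With v₁ = 8, v = (8, -8, 4), so v₃ = 4.

4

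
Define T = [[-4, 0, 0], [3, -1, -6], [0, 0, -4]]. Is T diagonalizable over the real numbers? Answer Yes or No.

Characteristic polynomial: p(s) = s^3 + 9s^2 + 24s + 16 = (s + 1)(s + 4)^2.
s = -4 has algebraic multiplicity 2; rank(T + 4I) = 1, so geometric multiplicity = 2.
Every eigenvalue has geometric = algebraic multiplicity, so T is diagonalizable.

Yes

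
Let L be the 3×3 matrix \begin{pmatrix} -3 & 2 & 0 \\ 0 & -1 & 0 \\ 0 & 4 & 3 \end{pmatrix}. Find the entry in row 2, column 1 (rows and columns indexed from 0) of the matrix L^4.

80

Characteristic polynomial: t^3 + t^2 - 9t - 9 = (t - 3)(t + 1)(t + 3), so the eigenvalues are -3, -1, 3.
t=-3: eigenvector (1, 0, 0).
t=-1: eigenvector (1, 1, -1).
t=3: eigenvector (0, 0, 1).
P = [[1, 1, 0], [0, 1, 0], [0, -1, 1]], D = diag(-3, -1, 3), P⁻¹ = [[1, -1, 0], [0, 1, 0], [0, 1, 1]].
L⁴ = P·diag(81, 1, 81)·P⁻¹ = [[81, -80, 0], [0, 1, 0], [0, 80, 81]].
The requested entry is 80.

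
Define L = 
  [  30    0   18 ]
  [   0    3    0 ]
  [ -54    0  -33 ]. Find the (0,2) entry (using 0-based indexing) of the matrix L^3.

Characteristic polynomial: s^3 - 27s + 54 = (s - 3)^2(s + 6), so the eigenvalues are -6, 3, 3.
s=-6: eigenvector (1, 0, -2).
s=3: eigenvector (0, 1, 0).
s=3: eigenvector (2, 0, -3).
P = [[1, 0, 2], [0, 1, 0], [-2, 0, -3]], D = diag(-6, 3, 3), P⁻¹ = [[-3, 0, -2], [0, 1, 0], [2, 0, 1]].
L³ = P·diag(-216, 27, 27)·P⁻¹ = [[756, 0, 486], [0, 27, 0], [-1458, 0, -945]].
The requested entry is 486.

486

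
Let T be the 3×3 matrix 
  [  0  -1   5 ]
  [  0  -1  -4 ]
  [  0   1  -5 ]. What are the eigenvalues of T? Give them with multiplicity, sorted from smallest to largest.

-3, -3, 0

Characteristic polynomial: p(λ) = λ^3 + 6λ^2 + 9λ = λ(λ + 3)^2.
Roots (with multiplicity): -3, -3, 0.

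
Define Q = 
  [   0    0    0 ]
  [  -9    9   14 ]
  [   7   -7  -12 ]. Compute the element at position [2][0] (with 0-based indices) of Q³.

Characteristic polynomial: r^3 + 3r^2 - 10r = r(r - 2)(r + 5), so the eigenvalues are -5, 0, 2.
r=0: eigenvector (1, 1, 0).
r=-5: eigenvector (0, -1, 1).
r=2: eigenvector (0, 2, -1).
P = [[1, 0, 0], [1, -1, 2], [0, 1, -1]], D = diag(0, -5, 2), P⁻¹ = [[1, 0, 0], [-1, 1, 2], [-1, 1, 1]].
Q³ = P·diag(0, -125, 8)·P⁻¹ = [[0, 0, 0], [-141, 141, 266], [133, -133, -258]].
The requested entry is 133.

133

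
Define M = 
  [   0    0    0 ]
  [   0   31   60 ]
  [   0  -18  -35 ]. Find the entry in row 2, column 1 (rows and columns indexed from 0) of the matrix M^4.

1872

Characteristic polynomial: t^3 + 4t^2 - 5t = t(t - 1)(t + 5), so the eigenvalues are -5, 0, 1.
t=0: eigenvector (1, 0, 0).
t=1: eigenvector (0, 2, -1).
t=-5: eigenvector (0, -5, 3).
P = [[1, 0, 0], [0, 2, -5], [0, -1, 3]], D = diag(0, 1, -5), P⁻¹ = [[1, 0, 0], [0, 3, 5], [0, 1, 2]].
M⁴ = P·diag(0, 1, 625)·P⁻¹ = [[0, 0, 0], [0, -3119, -6240], [0, 1872, 3745]].
The requested entry is 1872.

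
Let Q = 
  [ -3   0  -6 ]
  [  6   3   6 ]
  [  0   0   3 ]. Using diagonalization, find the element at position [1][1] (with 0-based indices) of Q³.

Characteristic polynomial: r^3 - 3r^2 - 9r + 27 = (r - 3)^2(r + 3), so the eigenvalues are -3, 3, 3.
r=-3: eigenvector (1, -1, 0).
r=3: eigenvector (-2, 3, 2).
r=3: eigenvector (-1, 1, 1).
P = [[1, -2, -1], [-1, 3, 1], [0, 2, 1]], D = diag(-3, 3, 3), P⁻¹ = [[1, 0, 1], [1, 1, 0], [-2, -2, 1]].
Q³ = P·diag(-27, 27, 27)·P⁻¹ = [[-27, 0, -54], [54, 27, 54], [0, 0, 27]].
The requested entry is 27.

27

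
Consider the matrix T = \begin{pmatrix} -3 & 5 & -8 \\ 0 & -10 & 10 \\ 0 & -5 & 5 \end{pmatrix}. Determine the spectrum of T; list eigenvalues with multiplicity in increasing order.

-5, -3, 0

Characteristic polynomial: p(r) = r^3 + 8r^2 + 15r = r(r + 3)(r + 5).
Roots (with multiplicity): -5, -3, 0.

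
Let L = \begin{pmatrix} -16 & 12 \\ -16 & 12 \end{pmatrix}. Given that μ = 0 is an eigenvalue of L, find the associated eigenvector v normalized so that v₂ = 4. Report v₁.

L = [[-16, 12], [-16, 12]].
Solving (L)v = 0 gives the eigenspace spanned by (3, 4).
With v₂ = 4, v = (3, 4), so v₁ = 3.

3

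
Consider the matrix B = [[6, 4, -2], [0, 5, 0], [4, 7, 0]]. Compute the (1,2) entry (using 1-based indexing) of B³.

178

Characteristic polynomial: t^3 - 11t^2 + 38t - 40 = (t - 5)(t - 4)(t - 2), so the eigenvalues are 2, 4, 5.
t=4: eigenvector (1, 0, 1).
t=5: eigenvector (2, 1, 3).
t=2: eigenvector (-1, 0, -2).
P = [[1, 2, -1], [0, 1, 0], [1, 3, -2]], D = diag(4, 5, 2), P⁻¹ = [[2, -1, -1], [0, 1, 0], [1, 1, -1]].
B³ = P·diag(64, 125, 8)·P⁻¹ = [[120, 178, -56], [0, 125, 0], [112, 295, -48]].
The requested entry is 178.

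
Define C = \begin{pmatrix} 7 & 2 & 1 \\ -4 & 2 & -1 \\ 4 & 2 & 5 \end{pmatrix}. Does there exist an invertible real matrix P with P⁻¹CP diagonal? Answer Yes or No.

Characteristic polynomial: p(s) = s^3 - 14s^2 + 65s - 100 = (s - 5)^2(s - 4).
s = 5 has algebraic multiplicity 2; rank(C − 5I) = 2, so geometric multiplicity = 1.
Geometric multiplicity < algebraic multiplicity, so C is not diagonalizable.

No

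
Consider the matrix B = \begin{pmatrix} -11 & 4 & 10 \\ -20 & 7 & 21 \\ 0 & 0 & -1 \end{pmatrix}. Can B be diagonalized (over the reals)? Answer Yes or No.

No

Characteristic polynomial: p(t) = t^3 + 5t^2 + 7t + 3 = (t + 1)^2(t + 3).
t = -1 has algebraic multiplicity 2; rank(B + 1I) = 2, so geometric multiplicity = 1.
Geometric multiplicity < algebraic multiplicity, so B is not diagonalizable.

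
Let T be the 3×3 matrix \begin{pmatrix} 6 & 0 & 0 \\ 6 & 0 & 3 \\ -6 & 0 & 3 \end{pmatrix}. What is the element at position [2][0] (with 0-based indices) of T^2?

Characteristic polynomial: r^3 - 9r^2 + 18r = r(r - 6)(r - 3), so the eigenvalues are 0, 3, 6.
r=6: eigenvector (1, 0, -2).
r=0: eigenvector (0, 1, 0).
r=3: eigenvector (0, 1, 1).
P = [[1, 0, 0], [0, 1, 1], [-2, 0, 1]], D = diag(6, 0, 3), P⁻¹ = [[1, 0, 0], [-2, 1, -1], [2, 0, 1]].
T² = P·diag(36, 0, 9)·P⁻¹ = [[36, 0, 0], [18, 0, 9], [-54, 0, 9]].
The requested entry is -54.

-54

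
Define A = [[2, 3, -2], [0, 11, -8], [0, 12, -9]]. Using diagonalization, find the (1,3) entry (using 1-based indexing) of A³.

-38

Characteristic polynomial: r^3 - 4r^2 + r + 6 = (r - 3)(r - 2)(r + 1), so the eigenvalues are -1, 2, 3.
r=3: eigenvector (1, 1, 1).
r=2: eigenvector (1, 0, 0).
r=-1: eigenvector (0, 2, 3).
P = [[1, 1, 0], [1, 0, 2], [1, 0, 3]], D = diag(3, 2, -1), P⁻¹ = [[0, 3, -2], [1, -3, 2], [0, -1, 1]].
A³ = P·diag(27, 8, -1)·P⁻¹ = [[8, 57, -38], [0, 83, -56], [0, 84, -57]].
The requested entry is -38.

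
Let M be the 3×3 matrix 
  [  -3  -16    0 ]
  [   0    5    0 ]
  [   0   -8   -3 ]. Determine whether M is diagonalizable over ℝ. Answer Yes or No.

Characteristic polynomial: p(μ) = μ^3 + μ^2 - 21μ - 45 = (μ - 5)(μ + 3)^2.
μ = -3 has algebraic multiplicity 2; rank(M + 3I) = 1, so geometric multiplicity = 2.
Every eigenvalue has geometric = algebraic multiplicity, so M is diagonalizable.

Yes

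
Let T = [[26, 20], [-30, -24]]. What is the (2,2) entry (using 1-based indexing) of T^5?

-18624

Characteristic polynomial: λ^2 - 2λ - 24 = (λ - 6)(λ + 4), so the eigenvalues are -4, 6.
λ=6: eigenvector (1, -1).
λ=-4: eigenvector (-2, 3).
P = [[1, -2], [-1, 3]], D = diag(6, -4), P⁻¹ = [[3, 2], [1, 1]].
T⁵ = P·diag(7776, -1024)·P⁻¹ = [[25376, 17600], [-26400, -18624]].
The requested entry is -18624.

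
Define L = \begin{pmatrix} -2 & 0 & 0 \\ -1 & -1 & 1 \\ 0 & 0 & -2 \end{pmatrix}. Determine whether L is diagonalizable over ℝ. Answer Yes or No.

Yes

Characteristic polynomial: p(t) = t^3 + 5t^2 + 8t + 4 = (t + 1)(t + 2)^2.
t = -2 has algebraic multiplicity 2; rank(L + 2I) = 1, so geometric multiplicity = 2.
Every eigenvalue has geometric = algebraic multiplicity, so L is diagonalizable.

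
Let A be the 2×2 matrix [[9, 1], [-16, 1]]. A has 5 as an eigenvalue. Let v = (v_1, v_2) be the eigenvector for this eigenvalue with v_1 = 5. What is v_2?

-20

A − 5I = [[4, 1], [-16, -4]].
Solving (A − 5I)v = 0 gives the eigenspace spanned by (5, -20).
With v_1 = 5, v = (5, -20), so v_2 = -20.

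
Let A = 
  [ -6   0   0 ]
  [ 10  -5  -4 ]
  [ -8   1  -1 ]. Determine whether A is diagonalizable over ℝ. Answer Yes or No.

No

Characteristic polynomial: p(μ) = μ^3 + 12μ^2 + 45μ + 54 = (μ + 3)^2(μ + 6).
μ = -3 has algebraic multiplicity 2; rank(A + 3I) = 2, so geometric multiplicity = 1.
Geometric multiplicity < algebraic multiplicity, so A is not diagonalizable.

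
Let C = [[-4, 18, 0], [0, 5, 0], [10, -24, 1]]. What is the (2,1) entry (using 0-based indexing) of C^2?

36

Characteristic polynomial: t^3 - 2t^2 - 19t + 20 = (t - 5)(t - 1)(t + 4), so the eigenvalues are -4, 1, 5.
t=-4: eigenvector (1, 0, -2).
t=5: eigenvector (2, 1, -1).
t=1: eigenvector (0, 0, 1).
P = [[1, 2, 0], [0, 1, 0], [-2, -1, 1]], D = diag(-4, 5, 1), P⁻¹ = [[1, -2, 0], [0, 1, 0], [2, -3, 1]].
C² = P·diag(16, 25, 1)·P⁻¹ = [[16, 18, 0], [0, 25, 0], [-30, 36, 1]].
The requested entry is 36.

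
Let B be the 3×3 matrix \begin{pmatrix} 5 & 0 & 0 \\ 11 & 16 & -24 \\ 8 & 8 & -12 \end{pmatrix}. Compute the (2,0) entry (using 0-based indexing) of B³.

Characteristic polynomial: r^3 - 9r^2 + 20r = r(r - 5)(r - 4), so the eigenvalues are 0, 4, 5.
r=5: eigenvector (1, -1, 0).
r=0: eigenvector (0, -3, -2).
r=4: eigenvector (0, 2, 1).
P = [[1, 0, 0], [-1, -3, 2], [0, -2, 1]], D = diag(5, 0, 4), P⁻¹ = [[1, 0, 0], [1, 1, -2], [2, 2, -3]].
B³ = P·diag(125, 0, 64)·P⁻¹ = [[125, 0, 0], [131, 256, -384], [128, 128, -192]].
The requested entry is 128.

128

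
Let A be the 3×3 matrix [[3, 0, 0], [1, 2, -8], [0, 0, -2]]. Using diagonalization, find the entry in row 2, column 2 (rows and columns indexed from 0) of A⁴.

Characteristic polynomial: μ^3 - 3μ^2 - 4μ + 12 = (μ - 3)(μ - 2)(μ + 2), so the eigenvalues are -2, 2, 3.
μ=2: eigenvector (0, 1, 0).
μ=3: eigenvector (1, 1, 0).
μ=-2: eigenvector (0, 2, 1).
P = [[0, 1, 0], [1, 1, 2], [0, 0, 1]], D = diag(2, 3, -2), P⁻¹ = [[-1, 1, -2], [1, 0, 0], [0, 0, 1]].
A⁴ = P·diag(16, 81, 16)·P⁻¹ = [[81, 0, 0], [65, 16, 0], [0, 0, 16]].
The requested entry is 16.

16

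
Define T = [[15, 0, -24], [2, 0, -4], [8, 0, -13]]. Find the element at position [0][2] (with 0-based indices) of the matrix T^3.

Characteristic polynomial: μ^3 - 2μ^2 - 3μ = μ(μ - 3)(μ + 1), so the eigenvalues are -1, 0, 3.
μ=-1: eigenvector (-3, -2, -2).
μ=0: eigenvector (0, 1, 0).
μ=3: eigenvector (2, 0, 1).
P = [[-3, 0, 2], [-2, 1, 0], [-2, 0, 1]], D = diag(-1, 0, 3), P⁻¹ = [[1, 0, -2], [2, 1, -4], [2, 0, -3]].
T³ = P·diag(-1, 0, 27)·P⁻¹ = [[111, 0, -168], [2, 0, -4], [56, 0, -85]].
The requested entry is -168.

-168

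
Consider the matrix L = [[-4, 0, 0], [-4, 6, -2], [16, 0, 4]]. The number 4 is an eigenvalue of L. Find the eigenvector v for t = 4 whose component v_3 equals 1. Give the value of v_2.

1

L − 4I = [[-8, 0, 0], [-4, 2, -2], [16, 0, 0]].
Solving (L − 4I)v = 0 gives the eigenspace spanned by (0, 1, 1).
With v_3 = 1, v = (0, 1, 1), so v_2 = 1.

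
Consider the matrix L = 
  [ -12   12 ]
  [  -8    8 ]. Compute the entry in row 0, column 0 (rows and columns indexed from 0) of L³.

Characteristic polynomial: μ^2 + 4μ = μ(μ + 4), so the eigenvalues are -4, 0.
μ=-4: eigenvector (3, 2).
μ=0: eigenvector (1, 1).
P = [[3, 1], [2, 1]], D = diag(-4, 0), P⁻¹ = [[1, -1], [-2, 3]].
L³ = P·diag(-64, 0)·P⁻¹ = [[-192, 192], [-128, 128]].
The requested entry is -192.

-192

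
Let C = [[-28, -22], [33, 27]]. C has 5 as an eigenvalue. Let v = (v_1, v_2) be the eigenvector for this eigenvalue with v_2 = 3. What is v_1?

-2

C − 5I = [[-33, -22], [33, 22]].
Solving (C − 5I)v = 0 gives the eigenspace spanned by (-2, 3).
With v_2 = 3, v = (-2, 3), so v_1 = -2.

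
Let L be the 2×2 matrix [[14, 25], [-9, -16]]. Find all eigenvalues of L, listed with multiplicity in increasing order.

Characteristic polynomial: p(μ) = μ^2 + 2μ + 1 = (μ + 1)^2.
Roots (with multiplicity): -1, -1.

-1, -1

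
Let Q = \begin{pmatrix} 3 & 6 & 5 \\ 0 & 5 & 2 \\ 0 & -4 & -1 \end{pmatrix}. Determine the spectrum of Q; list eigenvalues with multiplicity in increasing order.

Characteristic polynomial: p(r) = r^3 - 7r^2 + 15r - 9 = (r - 3)^2(r - 1).
Roots (with multiplicity): 1, 3, 3.

1, 3, 3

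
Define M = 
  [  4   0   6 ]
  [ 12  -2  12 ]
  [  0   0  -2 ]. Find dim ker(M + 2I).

2

M + 2I = [[6, 0, 6], [12, 0, 12], [0, 0, 0]].
This matrix has rank 1, so its null space has dimension 3 − 1 = 2.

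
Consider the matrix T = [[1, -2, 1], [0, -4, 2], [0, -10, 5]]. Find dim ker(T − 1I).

T − 1I = [[0, -2, 1], [0, -5, 2], [0, -10, 4]].
This matrix has rank 2, so its null space has dimension 3 − 2 = 1.

1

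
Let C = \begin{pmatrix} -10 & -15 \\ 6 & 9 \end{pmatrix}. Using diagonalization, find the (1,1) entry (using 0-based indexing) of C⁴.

Characteristic polynomial: μ^2 + μ = μ(μ + 1), so the eigenvalues are -1, 0.
μ=0: eigenvector (-3, 2).
μ=-1: eigenvector (-5, 3).
P = [[-3, -5], [2, 3]], D = diag(0, -1), P⁻¹ = [[3, 5], [-2, -3]].
C⁴ = P·diag(0, 1)·P⁻¹ = [[10, 15], [-6, -9]].
The requested entry is -9.

-9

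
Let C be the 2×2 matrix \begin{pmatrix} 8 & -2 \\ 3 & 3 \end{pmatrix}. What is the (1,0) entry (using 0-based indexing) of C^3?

Characteristic polynomial: s^2 - 11s + 30 = (s - 6)(s - 5), so the eigenvalues are 5, 6.
s=6: eigenvector (1, 1).
s=5: eigenvector (-2, -3).
P = [[1, -2], [1, -3]], D = diag(6, 5), P⁻¹ = [[3, -2], [1, -1]].
C³ = P·diag(216, 125)·P⁻¹ = [[398, -182], [273, -57]].
The requested entry is 273.

273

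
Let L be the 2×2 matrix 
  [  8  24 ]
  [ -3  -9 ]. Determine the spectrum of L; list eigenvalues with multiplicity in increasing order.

-1, 0

Characteristic polynomial: p(λ) = λ^2 + λ = λ(λ + 1).
Roots (with multiplicity): -1, 0.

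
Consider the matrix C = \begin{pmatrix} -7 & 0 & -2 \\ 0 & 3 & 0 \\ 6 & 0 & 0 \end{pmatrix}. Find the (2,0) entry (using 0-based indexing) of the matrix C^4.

-1050

Characteristic polynomial: s^3 + 4s^2 - 9s - 36 = (s - 3)(s + 3)(s + 4), so the eigenvalues are -4, -3, 3.
s=-3: eigenvector (1, 0, -2).
s=3: eigenvector (0, 1, 0).
s=-4: eigenvector (2, 0, -3).
P = [[1, 0, 2], [0, 1, 0], [-2, 0, -3]], D = diag(-3, 3, -4), P⁻¹ = [[-3, 0, -2], [0, 1, 0], [2, 0, 1]].
C⁴ = P·diag(81, 81, 256)·P⁻¹ = [[781, 0, 350], [0, 81, 0], [-1050, 0, -444]].
The requested entry is -1050.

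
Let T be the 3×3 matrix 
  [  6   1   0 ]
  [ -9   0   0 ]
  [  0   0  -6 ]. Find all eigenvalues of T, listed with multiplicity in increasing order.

-6, 3, 3

Characteristic polynomial: p(λ) = λ^3 - 27λ + 54 = (λ - 3)^2(λ + 6).
Roots (with multiplicity): -6, 3, 3.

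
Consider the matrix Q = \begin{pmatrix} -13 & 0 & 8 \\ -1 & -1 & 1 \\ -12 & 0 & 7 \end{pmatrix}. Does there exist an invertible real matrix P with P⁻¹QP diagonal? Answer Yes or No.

No

Characteristic polynomial: p(s) = s^3 + 7s^2 + 11s + 5 = (s + 1)^2(s + 5).
s = -1 has algebraic multiplicity 2; rank(Q + 1I) = 2, so geometric multiplicity = 1.
Geometric multiplicity < algebraic multiplicity, so Q is not diagonalizable.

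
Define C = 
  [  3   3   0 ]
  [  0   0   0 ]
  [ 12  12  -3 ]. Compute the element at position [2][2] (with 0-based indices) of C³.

Characteristic polynomial: μ^3 - 9μ = μ(μ - 3)(μ + 3), so the eigenvalues are -3, 0, 3.
μ=3: eigenvector (1, 0, 2).
μ=-3: eigenvector (0, 0, 1).
μ=0: eigenvector (-1, 1, 0).
P = [[1, 0, -1], [0, 0, 1], [2, 1, 0]], D = diag(3, -3, 0), P⁻¹ = [[1, 1, 0], [-2, -2, 1], [0, 1, 0]].
C³ = P·diag(27, -27, 0)·P⁻¹ = [[27, 27, 0], [0, 0, 0], [108, 108, -27]].
The requested entry is -27.

-27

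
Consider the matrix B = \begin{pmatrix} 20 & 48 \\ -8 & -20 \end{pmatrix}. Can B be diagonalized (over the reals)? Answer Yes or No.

Yes

Characteristic polynomial: p(μ) = μ^2 - 16 = (μ - 4)(μ + 4).
All 2 eigenvalues are distinct, so B is diagonalizable.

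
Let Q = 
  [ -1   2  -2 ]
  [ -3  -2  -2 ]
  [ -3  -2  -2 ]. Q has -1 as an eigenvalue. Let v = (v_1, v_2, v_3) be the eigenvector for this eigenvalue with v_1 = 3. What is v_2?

-3

Q + 1I = [[0, 2, -2], [-3, -1, -2], [-3, -2, -1]].
Solving (Q + 1I)v = 0 gives the eigenspace spanned by (3, -3, -3).
With v_1 = 3, v = (3, -3, -3), so v_2 = -3.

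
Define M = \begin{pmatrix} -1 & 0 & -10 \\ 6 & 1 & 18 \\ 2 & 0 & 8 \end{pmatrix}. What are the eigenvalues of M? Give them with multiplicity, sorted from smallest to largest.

1, 3, 4

Characteristic polynomial: p(s) = s^3 - 8s^2 + 19s - 12 = (s - 4)(s - 3)(s - 1).
Roots (with multiplicity): 1, 3, 4.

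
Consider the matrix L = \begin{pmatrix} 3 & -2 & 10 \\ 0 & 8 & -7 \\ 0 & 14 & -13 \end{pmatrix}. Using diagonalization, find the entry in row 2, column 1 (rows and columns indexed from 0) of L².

-70

Characteristic polynomial: r^3 + 2r^2 - 21r + 18 = (r - 3)(r - 1)(r + 6), so the eigenvalues are -6, 1, 3.
r=3: eigenvector (1, 0, 0).
r=-6: eigenvector (-2, 1, 2).
r=1: eigenvector (4, -1, -1).
P = [[1, -2, 4], [0, 1, -1], [0, 2, -1]], D = diag(3, -6, 1), P⁻¹ = [[1, 6, -2], [0, -1, 1], [0, -2, 1]].
L² = P·diag(9, 36, 1)·P⁻¹ = [[9, 118, -86], [0, -34, 35], [0, -70, 71]].
The requested entry is -70.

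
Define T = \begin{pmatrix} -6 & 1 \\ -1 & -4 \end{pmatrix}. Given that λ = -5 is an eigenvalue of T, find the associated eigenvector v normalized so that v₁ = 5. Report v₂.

5

T + 5I = [[-1, 1], [-1, 1]].
Solving (T + 5I)v = 0 gives the eigenspace spanned by (5, 5).
With v₁ = 5, v = (5, 5), so v₂ = 5.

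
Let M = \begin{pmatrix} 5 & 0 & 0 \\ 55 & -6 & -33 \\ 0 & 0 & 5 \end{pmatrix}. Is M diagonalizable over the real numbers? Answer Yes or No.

Yes

Characteristic polynomial: p(λ) = λ^3 - 4λ^2 - 35λ + 150 = (λ - 5)^2(λ + 6).
λ = 5 has algebraic multiplicity 2; rank(M − 5I) = 1, so geometric multiplicity = 2.
Every eigenvalue has geometric = algebraic multiplicity, so M is diagonalizable.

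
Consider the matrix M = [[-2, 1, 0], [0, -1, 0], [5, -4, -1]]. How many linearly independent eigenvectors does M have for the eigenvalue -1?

1

M + 1I = [[-1, 1, 0], [0, 0, 0], [5, -4, 0]].
This matrix has rank 2, so its null space has dimension 3 − 2 = 1.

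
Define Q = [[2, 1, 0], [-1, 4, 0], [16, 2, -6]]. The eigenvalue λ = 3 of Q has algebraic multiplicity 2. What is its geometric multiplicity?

1

Q − 3I = [[-1, 1, 0], [-1, 1, 0], [16, 2, -9]].
This matrix has rank 2, so its null space has dimension 3 − 2 = 1.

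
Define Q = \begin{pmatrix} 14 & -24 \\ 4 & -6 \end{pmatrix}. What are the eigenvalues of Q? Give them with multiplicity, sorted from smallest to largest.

2, 6

Characteristic polynomial: p(μ) = μ^2 - 8μ + 12 = (μ - 6)(μ - 2).
Roots (with multiplicity): 2, 6.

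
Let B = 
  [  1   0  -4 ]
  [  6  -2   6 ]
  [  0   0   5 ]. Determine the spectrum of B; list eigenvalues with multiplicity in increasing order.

-2, 1, 5

Characteristic polynomial: p(r) = r^3 - 4r^2 - 7r + 10 = (r - 5)(r - 1)(r + 2).
Roots (with multiplicity): -2, 1, 5.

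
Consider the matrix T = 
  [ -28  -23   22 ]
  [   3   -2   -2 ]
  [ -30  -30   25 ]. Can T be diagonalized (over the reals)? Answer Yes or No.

No

Characteristic polynomial: p(μ) = μ^3 + 5μ^2 - 25μ - 125 = (μ - 5)(μ + 5)^2.
μ = -5 has algebraic multiplicity 2; rank(T + 5I) = 2, so geometric multiplicity = 1.
Geometric multiplicity < algebraic multiplicity, so T is not diagonalizable.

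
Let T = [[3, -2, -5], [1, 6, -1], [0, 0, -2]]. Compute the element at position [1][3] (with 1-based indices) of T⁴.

Characteristic polynomial: μ^3 - 7μ^2 + 2μ + 40 = (μ - 5)(μ - 4)(μ + 2), so the eigenvalues are -2, 4, 5.
μ=5: eigenvector (-1, 1, 0).
μ=4: eigenvector (-2, 1, 0).
μ=-2: eigenvector (1, 0, 1).
P = [[-1, -2, 1], [1, 1, 0], [0, 0, 1]], D = diag(5, 4, -2), P⁻¹ = [[1, 2, -1], [-1, -1, 1], [0, 0, 1]].
T⁴ = P·diag(625, 256, 16)·P⁻¹ = [[-113, -738, 129], [369, 994, -369], [0, 0, 16]].
The requested entry is 129.

129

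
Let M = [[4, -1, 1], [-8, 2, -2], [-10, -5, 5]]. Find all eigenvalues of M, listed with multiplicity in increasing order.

Characteristic polynomial: p(s) = s^3 - 11s^2 + 30s = s(s - 6)(s - 5).
Roots (with multiplicity): 0, 5, 6.

0, 5, 6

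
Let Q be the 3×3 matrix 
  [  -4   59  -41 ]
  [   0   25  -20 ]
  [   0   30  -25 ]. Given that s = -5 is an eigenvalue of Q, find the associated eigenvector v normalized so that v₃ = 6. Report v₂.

4

Q + 5I = [[1, 59, -41], [0, 30, -20], [0, 30, -20]].
Solving (Q + 5I)v = 0 gives the eigenspace spanned by (10, 4, 6).
With v₃ = 6, v = (10, 4, 6), so v₂ = 4.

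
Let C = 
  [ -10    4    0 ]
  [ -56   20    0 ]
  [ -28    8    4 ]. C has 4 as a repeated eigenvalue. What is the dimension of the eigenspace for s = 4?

2

C − 4I = [[-14, 4, 0], [-56, 16, 0], [-28, 8, 0]].
This matrix has rank 1, so its null space has dimension 3 − 1 = 2.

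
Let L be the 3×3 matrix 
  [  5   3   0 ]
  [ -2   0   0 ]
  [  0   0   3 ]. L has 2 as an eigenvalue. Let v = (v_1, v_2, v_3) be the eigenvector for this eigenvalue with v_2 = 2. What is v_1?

L − 2I = [[3, 3, 0], [-2, -2, 0], [0, 0, 1]].
Solving (L − 2I)v = 0 gives the eigenspace spanned by (-2, 2, 0).
With v_2 = 2, v = (-2, 2, 0), so v_1 = -2.

-2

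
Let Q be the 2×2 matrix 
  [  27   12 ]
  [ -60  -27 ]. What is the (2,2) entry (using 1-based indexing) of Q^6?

729

Characteristic polynomial: r^2 - 9 = (r - 3)(r + 3), so the eigenvalues are -3, 3.
r=3: eigenvector (1, -2).
r=-3: eigenvector (-2, 5).
P = [[1, -2], [-2, 5]], D = diag(3, -3), P⁻¹ = [[5, 2], [2, 1]].
Q⁶ = P·diag(729, 729)·P⁻¹ = [[729, 0], [0, 729]].
The requested entry is 729.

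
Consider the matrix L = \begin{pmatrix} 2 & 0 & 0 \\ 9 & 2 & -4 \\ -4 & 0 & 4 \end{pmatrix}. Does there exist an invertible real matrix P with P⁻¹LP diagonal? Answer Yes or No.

No

Characteristic polynomial: p(r) = r^3 - 8r^2 + 20r - 16 = (r - 4)(r - 2)^2.
r = 2 has algebraic multiplicity 2; rank(L − 2I) = 2, so geometric multiplicity = 1.
Geometric multiplicity < algebraic multiplicity, so L is not diagonalizable.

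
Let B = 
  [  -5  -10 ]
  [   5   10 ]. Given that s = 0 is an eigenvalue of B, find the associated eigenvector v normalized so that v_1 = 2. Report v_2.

-1

B = [[-5, -10], [5, 10]].
Solving (B)v = 0 gives the eigenspace spanned by (2, -1).
With v_1 = 2, v = (2, -1), so v_2 = -1.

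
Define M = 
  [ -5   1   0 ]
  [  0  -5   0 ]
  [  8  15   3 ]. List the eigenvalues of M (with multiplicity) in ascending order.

-5, -5, 3

Characteristic polynomial: p(μ) = μ^3 + 7μ^2 - 5μ - 75 = (μ - 3)(μ + 5)^2.
Roots (with multiplicity): -5, -5, 3.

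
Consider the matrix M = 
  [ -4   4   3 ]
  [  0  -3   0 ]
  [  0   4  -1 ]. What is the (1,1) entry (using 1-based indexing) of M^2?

Characteristic polynomial: r^3 + 8r^2 + 19r + 12 = (r + 1)(r + 3)(r + 4), so the eigenvalues are -4, -3, -1.
r=-4: eigenvector (-1, 0, 0).
r=-3: eigenvector (-2, 1, -2).
r=-1: eigenvector (1, 0, 1).
P = [[-1, -2, 1], [0, 1, 0], [0, -2, 1]], D = diag(-4, -3, -1), P⁻¹ = [[-1, 0, 1], [0, 1, 0], [0, 2, 1]].
M² = P·diag(16, 9, 1)·P⁻¹ = [[16, -16, -15], [0, 9, 0], [0, -16, 1]].
The requested entry is 16.

16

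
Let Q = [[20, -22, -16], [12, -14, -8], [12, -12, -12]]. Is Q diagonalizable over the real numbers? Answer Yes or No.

Characteristic polynomial: p(μ) = μ^3 + 6μ^2 + 8μ = μ(μ + 2)(μ + 4).
All 3 eigenvalues are distinct, so Q is diagonalizable.

Yes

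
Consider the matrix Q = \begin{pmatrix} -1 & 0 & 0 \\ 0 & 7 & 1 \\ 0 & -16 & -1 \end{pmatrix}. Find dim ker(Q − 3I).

Q − 3I = [[-4, 0, 0], [0, 4, 1], [0, -16, -4]].
This matrix has rank 2, so its null space has dimension 3 − 2 = 1.

1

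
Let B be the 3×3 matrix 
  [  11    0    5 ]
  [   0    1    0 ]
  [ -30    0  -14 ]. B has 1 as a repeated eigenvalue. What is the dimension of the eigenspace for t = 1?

2

B − 1I = [[10, 0, 5], [0, 0, 0], [-30, 0, -15]].
This matrix has rank 1, so its null space has dimension 3 − 1 = 2.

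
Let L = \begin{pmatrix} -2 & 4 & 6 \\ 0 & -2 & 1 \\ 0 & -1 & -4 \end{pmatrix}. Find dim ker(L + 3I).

1

L + 3I = [[1, 4, 6], [0, 1, 1], [0, -1, -1]].
This matrix has rank 2, so its null space has dimension 3 − 2 = 1.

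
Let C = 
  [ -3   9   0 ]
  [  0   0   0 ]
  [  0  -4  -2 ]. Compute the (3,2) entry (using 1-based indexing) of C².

Characteristic polynomial: s^3 + 5s^2 + 6s = s(s + 2)(s + 3), so the eigenvalues are -3, -2, 0.
s=0: eigenvector (3, 1, -2).
s=-3: eigenvector (1, 0, 0).
s=-2: eigenvector (0, 0, 1).
P = [[3, 1, 0], [1, 0, 0], [-2, 0, 1]], D = diag(0, -3, -2), P⁻¹ = [[0, 1, 0], [1, -3, 0], [0, 2, 1]].
C² = P·diag(0, 9, 4)·P⁻¹ = [[9, -27, 0], [0, 0, 0], [0, 8, 4]].
The requested entry is 8.

8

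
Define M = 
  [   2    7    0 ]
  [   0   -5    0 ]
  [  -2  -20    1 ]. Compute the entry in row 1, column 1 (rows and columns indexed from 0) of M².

Characteristic polynomial: r^3 + 2r^2 - 13r + 10 = (r - 2)(r - 1)(r + 5), so the eigenvalues are -5, 1, 2.
r=-5: eigenvector (-1, 1, 3).
r=2: eigenvector (1, 0, -2).
r=1: eigenvector (0, 0, 1).
P = [[-1, 1, 0], [1, 0, 0], [3, -2, 1]], D = diag(-5, 2, 1), P⁻¹ = [[0, 1, 0], [1, 1, 0], [2, -1, 1]].
M² = P·diag(25, 4, 1)·P⁻¹ = [[4, -21, 0], [0, 25, 0], [-6, 66, 1]].
The requested entry is 25.

25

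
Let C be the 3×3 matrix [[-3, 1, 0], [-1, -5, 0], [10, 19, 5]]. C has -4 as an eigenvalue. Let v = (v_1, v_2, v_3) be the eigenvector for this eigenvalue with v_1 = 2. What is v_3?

C + 4I = [[1, 1, 0], [-1, -1, 0], [10, 19, 9]].
Solving (C + 4I)v = 0 gives the eigenspace spanned by (2, -2, 2).
With v_1 = 2, v = (2, -2, 2), so v_3 = 2.

2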